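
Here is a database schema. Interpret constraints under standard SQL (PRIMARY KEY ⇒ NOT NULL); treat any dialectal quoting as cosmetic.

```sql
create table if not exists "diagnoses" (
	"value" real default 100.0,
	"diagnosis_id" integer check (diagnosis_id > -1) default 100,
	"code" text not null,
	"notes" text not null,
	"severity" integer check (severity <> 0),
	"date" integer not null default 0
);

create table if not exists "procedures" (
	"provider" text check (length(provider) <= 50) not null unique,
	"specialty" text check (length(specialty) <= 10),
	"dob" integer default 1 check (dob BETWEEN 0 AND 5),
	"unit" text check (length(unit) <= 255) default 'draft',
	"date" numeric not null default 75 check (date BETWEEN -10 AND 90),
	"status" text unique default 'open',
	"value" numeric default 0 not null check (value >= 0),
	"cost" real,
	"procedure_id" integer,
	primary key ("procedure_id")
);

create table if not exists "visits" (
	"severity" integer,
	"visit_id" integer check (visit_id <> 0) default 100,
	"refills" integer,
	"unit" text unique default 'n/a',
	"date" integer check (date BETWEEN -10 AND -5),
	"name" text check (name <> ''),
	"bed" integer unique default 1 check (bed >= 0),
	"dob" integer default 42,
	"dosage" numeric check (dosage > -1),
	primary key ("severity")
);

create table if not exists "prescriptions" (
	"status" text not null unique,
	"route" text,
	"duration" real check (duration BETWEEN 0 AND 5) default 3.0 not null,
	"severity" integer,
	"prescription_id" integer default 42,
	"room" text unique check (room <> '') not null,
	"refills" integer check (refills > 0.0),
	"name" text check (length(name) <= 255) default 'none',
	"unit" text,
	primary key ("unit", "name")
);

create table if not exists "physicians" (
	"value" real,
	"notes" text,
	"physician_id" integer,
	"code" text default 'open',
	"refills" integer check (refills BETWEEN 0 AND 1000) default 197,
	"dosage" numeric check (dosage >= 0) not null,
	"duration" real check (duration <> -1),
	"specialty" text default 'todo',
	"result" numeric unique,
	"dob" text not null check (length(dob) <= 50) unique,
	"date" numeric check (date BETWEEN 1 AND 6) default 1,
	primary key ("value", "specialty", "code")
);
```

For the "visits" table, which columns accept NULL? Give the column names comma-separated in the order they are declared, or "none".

visit_id, refills, unit, date, name, bed, dob, dosage

- severity: part of the PRIMARY KEY, which implies NOT NULL → not nullable.
- visit_id: CHECK does not forbid NULL (a CHECK constraint passes when its expression is NULL) → nullable.
- refills: no NOT NULL constraint applies → nullable.
- unit: UNIQUE does not imply NOT NULL → nullable.
- date: CHECK does not forbid NULL (a CHECK constraint passes when its expression is NULL) → nullable.
- name: CHECK does not forbid NULL (a CHECK constraint passes when its expression is NULL) → nullable.
- bed: CHECK does not forbid NULL (a CHECK constraint passes when its expression is NULL) → nullable.
- dob: DEFAULT only fills an omitted column; an explicit NULL is still allowed → nullable.
- dosage: CHECK does not forbid NULL (a CHECK constraint passes when its expression is NULL) → nullable.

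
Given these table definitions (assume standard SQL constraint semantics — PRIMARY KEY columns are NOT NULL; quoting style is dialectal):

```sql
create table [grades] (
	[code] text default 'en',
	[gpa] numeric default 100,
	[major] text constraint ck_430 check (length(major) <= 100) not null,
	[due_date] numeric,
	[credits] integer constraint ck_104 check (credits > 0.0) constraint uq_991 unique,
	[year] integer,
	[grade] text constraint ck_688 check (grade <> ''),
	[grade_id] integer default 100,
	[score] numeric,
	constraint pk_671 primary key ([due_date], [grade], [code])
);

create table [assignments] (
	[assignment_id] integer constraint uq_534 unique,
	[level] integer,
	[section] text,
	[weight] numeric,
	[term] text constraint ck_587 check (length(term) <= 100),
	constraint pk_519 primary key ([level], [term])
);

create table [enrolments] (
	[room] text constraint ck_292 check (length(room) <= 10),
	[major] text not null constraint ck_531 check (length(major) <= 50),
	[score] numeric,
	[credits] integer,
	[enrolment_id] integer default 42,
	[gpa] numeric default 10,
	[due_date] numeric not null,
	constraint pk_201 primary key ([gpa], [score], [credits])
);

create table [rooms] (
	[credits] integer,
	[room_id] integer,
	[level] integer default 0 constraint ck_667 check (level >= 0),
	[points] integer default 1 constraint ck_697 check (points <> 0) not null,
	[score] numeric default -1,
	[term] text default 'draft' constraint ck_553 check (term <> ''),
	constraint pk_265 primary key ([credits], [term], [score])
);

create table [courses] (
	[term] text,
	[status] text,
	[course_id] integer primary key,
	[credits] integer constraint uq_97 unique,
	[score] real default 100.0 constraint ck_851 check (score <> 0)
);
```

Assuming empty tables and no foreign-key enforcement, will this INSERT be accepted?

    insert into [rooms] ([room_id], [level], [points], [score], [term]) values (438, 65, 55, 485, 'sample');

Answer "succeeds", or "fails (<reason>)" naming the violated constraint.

credits is omitted from the column list and has no DEFAULT, so it would receive NULL.
But credits is part of the PRIMARY KEY (implied NOT NULL).

fails (NOT NULL on credits)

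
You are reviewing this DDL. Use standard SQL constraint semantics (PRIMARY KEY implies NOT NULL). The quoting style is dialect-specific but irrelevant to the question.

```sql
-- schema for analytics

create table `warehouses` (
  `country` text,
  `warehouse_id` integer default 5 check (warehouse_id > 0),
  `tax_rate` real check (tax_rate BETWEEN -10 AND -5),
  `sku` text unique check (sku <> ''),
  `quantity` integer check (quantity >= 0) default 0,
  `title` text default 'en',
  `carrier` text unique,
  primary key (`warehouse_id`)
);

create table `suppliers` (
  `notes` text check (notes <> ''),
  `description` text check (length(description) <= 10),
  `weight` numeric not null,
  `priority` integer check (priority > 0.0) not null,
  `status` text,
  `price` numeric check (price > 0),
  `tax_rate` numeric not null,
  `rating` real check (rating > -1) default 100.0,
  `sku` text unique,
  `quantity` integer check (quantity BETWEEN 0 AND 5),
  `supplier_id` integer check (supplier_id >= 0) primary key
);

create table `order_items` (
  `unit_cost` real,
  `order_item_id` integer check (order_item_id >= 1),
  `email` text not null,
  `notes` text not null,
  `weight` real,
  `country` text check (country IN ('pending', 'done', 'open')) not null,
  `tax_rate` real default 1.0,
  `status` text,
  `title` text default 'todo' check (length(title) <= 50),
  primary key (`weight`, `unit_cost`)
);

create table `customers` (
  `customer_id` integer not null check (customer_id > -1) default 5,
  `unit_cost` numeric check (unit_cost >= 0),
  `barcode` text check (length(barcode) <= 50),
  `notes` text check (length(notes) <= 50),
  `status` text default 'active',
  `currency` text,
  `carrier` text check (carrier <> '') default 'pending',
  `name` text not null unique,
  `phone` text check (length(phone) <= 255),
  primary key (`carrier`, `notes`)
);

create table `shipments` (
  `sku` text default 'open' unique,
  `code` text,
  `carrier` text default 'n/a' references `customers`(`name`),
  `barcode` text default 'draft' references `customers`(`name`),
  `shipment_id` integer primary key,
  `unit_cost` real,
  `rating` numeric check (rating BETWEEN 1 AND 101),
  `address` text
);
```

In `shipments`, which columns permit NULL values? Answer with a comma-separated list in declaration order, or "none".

sku, code, carrier, barcode, unit_cost, rating, address

- sku: UNIQUE does not imply NOT NULL → nullable.
- code: no NOT NULL constraint applies → nullable.
- carrier: a foreign key column may be NULL unless separately constrained → nullable.
- barcode: a foreign key column may be NULL unless separately constrained → nullable.
- shipment_id: part of the PRIMARY KEY, which implies NOT NULL → not nullable.
- unit_cost: no NOT NULL constraint applies → nullable.
- rating: CHECK does not forbid NULL (a CHECK constraint passes when its expression is NULL) → nullable.
- address: no NOT NULL constraint applies → nullable.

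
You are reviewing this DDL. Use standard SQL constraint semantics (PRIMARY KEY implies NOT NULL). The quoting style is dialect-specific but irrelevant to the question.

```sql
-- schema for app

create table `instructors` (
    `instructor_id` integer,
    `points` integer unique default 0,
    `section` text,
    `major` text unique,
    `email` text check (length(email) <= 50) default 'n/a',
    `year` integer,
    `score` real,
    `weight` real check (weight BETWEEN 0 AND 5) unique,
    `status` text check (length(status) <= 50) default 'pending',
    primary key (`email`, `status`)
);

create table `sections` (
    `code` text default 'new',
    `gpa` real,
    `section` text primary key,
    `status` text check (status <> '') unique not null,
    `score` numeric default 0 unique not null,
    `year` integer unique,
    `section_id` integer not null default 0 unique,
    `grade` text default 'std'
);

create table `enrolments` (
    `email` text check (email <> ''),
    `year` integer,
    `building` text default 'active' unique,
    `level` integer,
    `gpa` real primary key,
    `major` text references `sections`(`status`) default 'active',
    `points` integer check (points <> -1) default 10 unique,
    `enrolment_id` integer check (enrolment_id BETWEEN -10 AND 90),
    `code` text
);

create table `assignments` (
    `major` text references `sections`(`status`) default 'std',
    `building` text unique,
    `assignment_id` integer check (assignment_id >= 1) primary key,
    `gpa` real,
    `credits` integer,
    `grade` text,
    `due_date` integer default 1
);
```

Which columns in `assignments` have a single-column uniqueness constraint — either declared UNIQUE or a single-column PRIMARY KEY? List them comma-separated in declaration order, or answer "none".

building, assignment_id

- major: no UNIQUE or single-column PK constraint.
- building: declared UNIQUE → unique.
- assignment_id: single-column PRIMARY KEY → unique.
- gpa: no UNIQUE or single-column PK constraint.
- credits: no UNIQUE or single-column PK constraint.
- grade: no UNIQUE or single-column PK constraint.
- due_date: no UNIQUE or single-column PK constraint.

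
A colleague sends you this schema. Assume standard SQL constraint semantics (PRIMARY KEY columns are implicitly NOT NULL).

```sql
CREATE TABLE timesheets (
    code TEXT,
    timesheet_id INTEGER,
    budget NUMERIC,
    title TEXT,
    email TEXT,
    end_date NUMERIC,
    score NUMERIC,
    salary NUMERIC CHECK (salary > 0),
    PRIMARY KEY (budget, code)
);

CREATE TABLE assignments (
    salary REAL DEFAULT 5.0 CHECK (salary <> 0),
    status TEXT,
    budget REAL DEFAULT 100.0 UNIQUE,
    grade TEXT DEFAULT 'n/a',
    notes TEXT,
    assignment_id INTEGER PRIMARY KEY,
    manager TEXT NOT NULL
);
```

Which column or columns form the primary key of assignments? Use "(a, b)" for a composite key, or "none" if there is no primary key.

assignment_id is declared PRIMARY KEY inline on the column.

assignment_id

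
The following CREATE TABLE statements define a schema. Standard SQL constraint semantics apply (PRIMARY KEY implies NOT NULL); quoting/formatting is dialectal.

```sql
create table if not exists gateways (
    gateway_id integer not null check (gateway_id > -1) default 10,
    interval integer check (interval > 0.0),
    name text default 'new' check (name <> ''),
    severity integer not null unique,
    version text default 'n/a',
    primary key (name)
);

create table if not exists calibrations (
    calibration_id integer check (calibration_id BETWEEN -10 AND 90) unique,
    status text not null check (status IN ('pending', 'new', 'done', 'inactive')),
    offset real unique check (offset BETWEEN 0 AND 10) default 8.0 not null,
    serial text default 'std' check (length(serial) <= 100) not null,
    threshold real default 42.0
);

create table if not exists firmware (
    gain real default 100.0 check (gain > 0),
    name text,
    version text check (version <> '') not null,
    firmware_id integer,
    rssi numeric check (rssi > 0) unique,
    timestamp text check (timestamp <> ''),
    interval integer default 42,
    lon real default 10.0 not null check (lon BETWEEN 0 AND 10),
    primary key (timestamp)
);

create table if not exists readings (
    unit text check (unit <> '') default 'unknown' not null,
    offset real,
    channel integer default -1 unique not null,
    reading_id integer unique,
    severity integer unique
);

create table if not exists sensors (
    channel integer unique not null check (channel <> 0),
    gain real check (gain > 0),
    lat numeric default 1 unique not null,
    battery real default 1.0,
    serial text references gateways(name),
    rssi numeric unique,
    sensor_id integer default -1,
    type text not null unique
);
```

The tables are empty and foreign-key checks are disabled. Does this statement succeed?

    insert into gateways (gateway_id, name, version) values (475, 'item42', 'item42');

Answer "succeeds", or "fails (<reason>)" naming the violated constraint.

fails (NOT NULL on severity)

severity is omitted from the column list and has no DEFAULT, so it would receive NULL.
But severity is declared NOT NULL.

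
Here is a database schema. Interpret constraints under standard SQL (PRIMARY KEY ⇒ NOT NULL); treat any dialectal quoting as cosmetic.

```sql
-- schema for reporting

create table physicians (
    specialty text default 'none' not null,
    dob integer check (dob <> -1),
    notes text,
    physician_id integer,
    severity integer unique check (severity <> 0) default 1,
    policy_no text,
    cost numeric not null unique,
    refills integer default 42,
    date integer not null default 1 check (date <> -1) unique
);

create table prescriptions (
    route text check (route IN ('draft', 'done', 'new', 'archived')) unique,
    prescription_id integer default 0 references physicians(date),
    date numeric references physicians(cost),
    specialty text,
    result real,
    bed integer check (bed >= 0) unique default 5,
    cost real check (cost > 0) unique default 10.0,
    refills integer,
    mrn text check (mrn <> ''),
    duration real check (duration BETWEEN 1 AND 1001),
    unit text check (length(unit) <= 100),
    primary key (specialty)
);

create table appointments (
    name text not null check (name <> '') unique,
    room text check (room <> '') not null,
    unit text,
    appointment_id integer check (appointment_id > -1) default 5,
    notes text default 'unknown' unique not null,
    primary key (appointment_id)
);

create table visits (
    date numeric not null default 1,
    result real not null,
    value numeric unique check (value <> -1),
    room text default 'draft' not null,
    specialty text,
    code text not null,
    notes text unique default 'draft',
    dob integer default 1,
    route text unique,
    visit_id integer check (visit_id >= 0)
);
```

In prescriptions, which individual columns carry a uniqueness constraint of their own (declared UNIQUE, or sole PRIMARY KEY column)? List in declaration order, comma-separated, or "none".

route, specialty, bed, cost

- route: declared UNIQUE → unique.
- prescription_id: no UNIQUE or single-column PK constraint.
- date: no UNIQUE or single-column PK constraint.
- specialty: single-column PRIMARY KEY → unique.
- result: no UNIQUE or single-column PK constraint.
- bed: declared UNIQUE → unique.
- cost: declared UNIQUE → unique.
- refills: no UNIQUE or single-column PK constraint.
- mrn: no UNIQUE or single-column PK constraint.
- duration: no UNIQUE or single-column PK constraint.
- unit: no UNIQUE or single-column PK constraint.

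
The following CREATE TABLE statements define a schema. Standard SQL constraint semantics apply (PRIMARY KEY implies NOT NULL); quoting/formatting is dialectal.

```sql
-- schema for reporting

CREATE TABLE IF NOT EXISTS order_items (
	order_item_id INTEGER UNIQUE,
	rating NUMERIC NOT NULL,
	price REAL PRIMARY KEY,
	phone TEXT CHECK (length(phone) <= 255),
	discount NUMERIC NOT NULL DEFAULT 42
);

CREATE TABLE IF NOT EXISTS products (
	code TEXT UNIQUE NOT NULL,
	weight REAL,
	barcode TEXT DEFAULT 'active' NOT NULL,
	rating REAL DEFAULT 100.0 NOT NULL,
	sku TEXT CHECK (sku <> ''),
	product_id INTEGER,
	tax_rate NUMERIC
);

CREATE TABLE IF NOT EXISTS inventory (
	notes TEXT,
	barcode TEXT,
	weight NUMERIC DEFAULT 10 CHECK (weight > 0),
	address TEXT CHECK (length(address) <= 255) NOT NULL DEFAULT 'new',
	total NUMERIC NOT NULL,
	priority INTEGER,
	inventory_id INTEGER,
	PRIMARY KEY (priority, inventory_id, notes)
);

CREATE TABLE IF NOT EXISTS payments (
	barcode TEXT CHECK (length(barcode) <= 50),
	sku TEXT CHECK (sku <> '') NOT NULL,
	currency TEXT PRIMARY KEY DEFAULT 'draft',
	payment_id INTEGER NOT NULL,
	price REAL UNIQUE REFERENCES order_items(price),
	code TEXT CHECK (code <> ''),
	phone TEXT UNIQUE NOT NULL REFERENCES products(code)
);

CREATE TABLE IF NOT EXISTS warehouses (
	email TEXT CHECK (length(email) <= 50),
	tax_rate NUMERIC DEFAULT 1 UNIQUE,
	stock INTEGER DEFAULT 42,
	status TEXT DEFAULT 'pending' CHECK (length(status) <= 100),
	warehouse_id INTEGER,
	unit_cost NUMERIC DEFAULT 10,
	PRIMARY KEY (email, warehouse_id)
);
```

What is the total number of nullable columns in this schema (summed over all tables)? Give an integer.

15

order_items: 2 nullable (order_item_id, phone — PK (price) and explicit NOT NULL columns excluded).
products: 4 nullable (weight, sku, product_id, tax_rate — PK none and explicit NOT NULL columns excluded).
inventory: 2 nullable (barcode, weight — PK (priority, inventory_id, notes) and explicit NOT NULL columns excluded).
payments: 3 nullable (barcode, price, code — PK (currency) and explicit NOT NULL columns excluded).
warehouses: 4 nullable (tax_rate, stock, status, unit_cost — PK (email, warehouse_id) and explicit NOT NULL columns excluded).
Total: 2 + 4 + 2 + 3 + 4 = 15.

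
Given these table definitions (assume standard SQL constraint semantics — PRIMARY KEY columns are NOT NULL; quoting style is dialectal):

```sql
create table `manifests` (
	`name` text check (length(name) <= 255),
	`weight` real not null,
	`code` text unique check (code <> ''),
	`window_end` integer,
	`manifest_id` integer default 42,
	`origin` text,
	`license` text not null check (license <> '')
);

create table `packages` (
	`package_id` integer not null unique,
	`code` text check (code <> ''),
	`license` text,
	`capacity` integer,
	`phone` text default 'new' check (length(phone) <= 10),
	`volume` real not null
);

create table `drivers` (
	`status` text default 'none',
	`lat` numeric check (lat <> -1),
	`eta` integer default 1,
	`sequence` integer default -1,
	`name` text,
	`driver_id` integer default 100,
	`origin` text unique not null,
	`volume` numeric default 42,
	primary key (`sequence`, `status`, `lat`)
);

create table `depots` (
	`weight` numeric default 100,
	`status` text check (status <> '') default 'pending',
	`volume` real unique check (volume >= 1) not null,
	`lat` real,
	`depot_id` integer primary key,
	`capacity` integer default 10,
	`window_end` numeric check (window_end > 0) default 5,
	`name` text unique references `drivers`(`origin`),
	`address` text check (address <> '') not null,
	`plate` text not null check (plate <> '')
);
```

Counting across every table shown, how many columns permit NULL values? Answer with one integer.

19

manifests: 5 nullable (name, code, window_end, manifest_id, origin — PK none and explicit NOT NULL columns excluded).
packages: 4 nullable (code, license, capacity, phone — PK none and explicit NOT NULL columns excluded).
drivers: 4 nullable (eta, name, driver_id, volume — PK (sequence, status, lat) and explicit NOT NULL columns excluded).
depots: 6 nullable (weight, status, lat, capacity, window_end, name — PK (depot_id) and explicit NOT NULL columns excluded).
Total: 5 + 4 + 4 + 6 = 19.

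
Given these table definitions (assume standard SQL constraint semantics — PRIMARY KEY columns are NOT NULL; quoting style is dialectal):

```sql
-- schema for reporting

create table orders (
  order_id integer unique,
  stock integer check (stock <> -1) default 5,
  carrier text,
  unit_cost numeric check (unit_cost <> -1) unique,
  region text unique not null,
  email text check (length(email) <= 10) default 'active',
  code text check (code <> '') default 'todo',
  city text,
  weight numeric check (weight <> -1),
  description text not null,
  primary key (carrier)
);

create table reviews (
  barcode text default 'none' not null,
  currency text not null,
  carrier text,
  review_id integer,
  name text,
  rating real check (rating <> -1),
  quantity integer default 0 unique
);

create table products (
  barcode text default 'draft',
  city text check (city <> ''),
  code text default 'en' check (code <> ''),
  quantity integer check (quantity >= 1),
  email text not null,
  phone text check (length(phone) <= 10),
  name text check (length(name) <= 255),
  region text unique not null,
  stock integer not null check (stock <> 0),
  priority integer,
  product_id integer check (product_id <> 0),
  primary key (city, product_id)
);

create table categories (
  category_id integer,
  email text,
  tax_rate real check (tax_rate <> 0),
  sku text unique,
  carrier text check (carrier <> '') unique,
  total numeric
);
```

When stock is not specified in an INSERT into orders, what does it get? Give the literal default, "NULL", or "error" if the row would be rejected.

stock has an explicit DEFAULT 5.
When the column is omitted from an INSERT, that default is used.

5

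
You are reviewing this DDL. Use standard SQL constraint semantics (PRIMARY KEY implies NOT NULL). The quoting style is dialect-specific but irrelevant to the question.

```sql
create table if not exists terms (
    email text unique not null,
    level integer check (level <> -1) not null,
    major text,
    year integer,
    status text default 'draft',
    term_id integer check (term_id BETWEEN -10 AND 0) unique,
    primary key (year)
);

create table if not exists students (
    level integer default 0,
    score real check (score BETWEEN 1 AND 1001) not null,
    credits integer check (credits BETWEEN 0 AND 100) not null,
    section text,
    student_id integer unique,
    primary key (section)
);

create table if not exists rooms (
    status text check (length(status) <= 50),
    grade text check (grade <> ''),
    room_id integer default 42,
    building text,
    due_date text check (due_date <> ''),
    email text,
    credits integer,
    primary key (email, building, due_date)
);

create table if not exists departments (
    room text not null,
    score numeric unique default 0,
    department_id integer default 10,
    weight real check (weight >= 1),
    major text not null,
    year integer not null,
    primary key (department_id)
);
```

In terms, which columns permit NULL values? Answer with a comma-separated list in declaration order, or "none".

- email: declared NOT NULL → not nullable.
- level: declared NOT NULL → not nullable.
- major: no NOT NULL constraint applies → nullable.
- year: part of the PRIMARY KEY, which implies NOT NULL → not nullable.
- status: DEFAULT only fills an omitted column; an explicit NULL is still allowed → nullable.
- term_id: CHECK does not forbid NULL (a CHECK constraint passes when its expression is NULL) → nullable.

major, status, term_id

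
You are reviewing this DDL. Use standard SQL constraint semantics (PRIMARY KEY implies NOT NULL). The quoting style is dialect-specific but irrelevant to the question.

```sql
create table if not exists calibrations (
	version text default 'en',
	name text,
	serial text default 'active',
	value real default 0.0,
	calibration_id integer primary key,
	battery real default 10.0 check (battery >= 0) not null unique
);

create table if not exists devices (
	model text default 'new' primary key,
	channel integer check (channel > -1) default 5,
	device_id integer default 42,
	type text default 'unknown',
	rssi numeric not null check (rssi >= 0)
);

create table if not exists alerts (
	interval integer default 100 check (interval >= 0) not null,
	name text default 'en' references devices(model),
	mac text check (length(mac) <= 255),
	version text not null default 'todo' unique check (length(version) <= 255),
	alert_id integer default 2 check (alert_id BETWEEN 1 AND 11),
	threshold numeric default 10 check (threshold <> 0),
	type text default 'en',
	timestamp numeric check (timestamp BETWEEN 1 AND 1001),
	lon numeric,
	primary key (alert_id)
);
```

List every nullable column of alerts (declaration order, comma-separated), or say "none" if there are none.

name, mac, threshold, type, timestamp, lon

- interval: declared NOT NULL → not nullable.
- name: a foreign key column may be NULL unless separately constrained → nullable.
- mac: CHECK does not forbid NULL (a CHECK constraint passes when its expression is NULL) → nullable.
- version: declared NOT NULL → not nullable.
- alert_id: part of the PRIMARY KEY, which implies NOT NULL → not nullable.
- threshold: CHECK does not forbid NULL (a CHECK constraint passes when its expression is NULL) → nullable.
- type: DEFAULT only fills an omitted column; an explicit NULL is still allowed → nullable.
- timestamp: CHECK does not forbid NULL (a CHECK constraint passes when its expression is NULL) → nullable.
- lon: no NOT NULL constraint applies → nullable.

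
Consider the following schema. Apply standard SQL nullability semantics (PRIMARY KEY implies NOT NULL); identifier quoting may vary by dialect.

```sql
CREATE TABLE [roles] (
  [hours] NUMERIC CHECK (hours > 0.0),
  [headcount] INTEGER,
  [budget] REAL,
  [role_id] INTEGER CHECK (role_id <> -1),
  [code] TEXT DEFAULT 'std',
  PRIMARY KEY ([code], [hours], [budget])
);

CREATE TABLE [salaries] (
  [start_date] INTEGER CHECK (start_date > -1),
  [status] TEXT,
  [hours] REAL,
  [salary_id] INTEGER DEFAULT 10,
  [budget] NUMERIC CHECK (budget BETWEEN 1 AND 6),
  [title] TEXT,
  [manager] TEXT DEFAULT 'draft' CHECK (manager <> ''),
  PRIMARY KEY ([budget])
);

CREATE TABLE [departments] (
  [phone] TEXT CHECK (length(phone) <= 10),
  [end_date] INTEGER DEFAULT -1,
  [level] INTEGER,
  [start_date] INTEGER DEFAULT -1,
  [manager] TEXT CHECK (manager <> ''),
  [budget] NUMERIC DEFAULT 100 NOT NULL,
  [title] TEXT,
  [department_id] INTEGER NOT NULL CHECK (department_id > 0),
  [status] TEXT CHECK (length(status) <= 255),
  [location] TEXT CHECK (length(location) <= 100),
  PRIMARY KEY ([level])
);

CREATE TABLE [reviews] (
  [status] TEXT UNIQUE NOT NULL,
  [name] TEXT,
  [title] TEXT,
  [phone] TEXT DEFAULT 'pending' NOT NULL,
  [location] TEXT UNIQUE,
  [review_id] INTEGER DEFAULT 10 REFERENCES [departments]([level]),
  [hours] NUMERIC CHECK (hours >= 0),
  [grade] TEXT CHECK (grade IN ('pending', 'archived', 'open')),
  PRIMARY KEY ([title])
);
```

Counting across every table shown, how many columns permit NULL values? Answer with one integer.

20

roles: 2 nullable (headcount, role_id — PK (code, hours, budget) and explicit NOT NULL columns excluded).
salaries: 6 nullable (start_date, status, hours, salary_id, title, manager — PK (budget) and explicit NOT NULL columns excluded).
departments: 7 nullable (phone, end_date, start_date, manager, title, status, location — PK (level) and explicit NOT NULL columns excluded).
reviews: 5 nullable (name, location, review_id, hours, grade — PK (title) and explicit NOT NULL columns excluded).
Total: 2 + 6 + 7 + 5 = 20.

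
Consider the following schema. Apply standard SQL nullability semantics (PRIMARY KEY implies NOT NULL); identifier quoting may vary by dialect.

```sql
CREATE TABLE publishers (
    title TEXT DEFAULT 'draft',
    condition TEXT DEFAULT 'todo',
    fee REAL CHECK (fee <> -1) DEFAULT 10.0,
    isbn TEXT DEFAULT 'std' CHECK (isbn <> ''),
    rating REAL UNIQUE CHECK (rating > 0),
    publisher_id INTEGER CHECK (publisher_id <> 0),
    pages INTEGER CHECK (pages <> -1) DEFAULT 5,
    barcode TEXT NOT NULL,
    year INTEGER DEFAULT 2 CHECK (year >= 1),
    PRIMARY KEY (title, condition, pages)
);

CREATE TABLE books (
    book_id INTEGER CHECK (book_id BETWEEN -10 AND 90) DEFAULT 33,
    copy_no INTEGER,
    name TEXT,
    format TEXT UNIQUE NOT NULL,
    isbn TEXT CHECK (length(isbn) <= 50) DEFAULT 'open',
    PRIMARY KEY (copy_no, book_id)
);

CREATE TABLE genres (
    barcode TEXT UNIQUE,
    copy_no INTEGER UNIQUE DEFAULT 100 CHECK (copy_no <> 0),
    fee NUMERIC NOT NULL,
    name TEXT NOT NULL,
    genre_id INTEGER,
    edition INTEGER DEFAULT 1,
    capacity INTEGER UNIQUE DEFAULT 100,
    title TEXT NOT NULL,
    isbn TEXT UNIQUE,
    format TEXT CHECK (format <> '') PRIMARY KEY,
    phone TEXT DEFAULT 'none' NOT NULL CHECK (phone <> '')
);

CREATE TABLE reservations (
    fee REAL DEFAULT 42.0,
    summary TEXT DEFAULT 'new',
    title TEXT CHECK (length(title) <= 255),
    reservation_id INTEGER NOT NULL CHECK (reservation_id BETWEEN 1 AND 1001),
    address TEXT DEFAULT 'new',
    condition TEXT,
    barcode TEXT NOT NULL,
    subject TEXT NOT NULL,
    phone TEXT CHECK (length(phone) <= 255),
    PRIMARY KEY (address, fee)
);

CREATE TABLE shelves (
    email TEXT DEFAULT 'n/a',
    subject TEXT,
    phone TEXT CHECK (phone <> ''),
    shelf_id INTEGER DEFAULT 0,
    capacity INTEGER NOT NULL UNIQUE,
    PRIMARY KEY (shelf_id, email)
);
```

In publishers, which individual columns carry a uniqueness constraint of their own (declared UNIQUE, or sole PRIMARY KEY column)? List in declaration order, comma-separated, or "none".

rating

- title: part of a composite PRIMARY KEY — only the tuple is unique, not this column on its own.
- condition: part of a composite PRIMARY KEY — only the tuple is unique, not this column on its own.
- fee: no UNIQUE or single-column PK constraint.
- isbn: no UNIQUE or single-column PK constraint.
- rating: declared UNIQUE → unique.
- publisher_id: no UNIQUE or single-column PK constraint.
- pages: part of a composite PRIMARY KEY — only the tuple is unique, not this column on its own.
- barcode: no UNIQUE or single-column PK constraint.
- year: no UNIQUE or single-column PK constraint.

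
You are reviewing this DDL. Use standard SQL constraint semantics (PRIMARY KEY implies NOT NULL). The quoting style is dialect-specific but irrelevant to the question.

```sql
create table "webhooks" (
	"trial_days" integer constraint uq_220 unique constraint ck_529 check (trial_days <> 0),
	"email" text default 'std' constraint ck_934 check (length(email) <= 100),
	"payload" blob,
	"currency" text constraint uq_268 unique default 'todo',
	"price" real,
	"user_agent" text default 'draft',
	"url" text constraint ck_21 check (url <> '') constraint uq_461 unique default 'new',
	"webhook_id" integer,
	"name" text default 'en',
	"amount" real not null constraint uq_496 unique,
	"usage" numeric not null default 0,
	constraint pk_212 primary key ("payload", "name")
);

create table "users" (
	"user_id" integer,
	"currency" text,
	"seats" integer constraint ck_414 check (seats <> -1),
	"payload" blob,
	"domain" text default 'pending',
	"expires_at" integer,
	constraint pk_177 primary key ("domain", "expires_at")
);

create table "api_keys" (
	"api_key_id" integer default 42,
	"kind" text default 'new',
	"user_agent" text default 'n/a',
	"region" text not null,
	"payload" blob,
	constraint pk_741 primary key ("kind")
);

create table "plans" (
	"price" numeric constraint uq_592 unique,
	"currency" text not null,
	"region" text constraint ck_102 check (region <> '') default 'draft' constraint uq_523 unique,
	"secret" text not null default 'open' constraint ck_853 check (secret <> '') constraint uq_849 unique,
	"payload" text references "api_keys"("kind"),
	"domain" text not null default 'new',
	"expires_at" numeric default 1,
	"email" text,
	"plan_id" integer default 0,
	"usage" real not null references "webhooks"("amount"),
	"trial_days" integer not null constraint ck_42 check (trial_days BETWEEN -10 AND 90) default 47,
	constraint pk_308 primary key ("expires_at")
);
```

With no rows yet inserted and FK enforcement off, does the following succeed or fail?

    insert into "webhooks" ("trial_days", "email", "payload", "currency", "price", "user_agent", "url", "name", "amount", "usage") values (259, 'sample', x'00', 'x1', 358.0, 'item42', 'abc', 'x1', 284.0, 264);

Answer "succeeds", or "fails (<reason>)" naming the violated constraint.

NOT NULL columns: amount is supplied; name is supplied; payload is supplied; usage is supplied.
CHECK constraints: 259 satisfies (trial_days <> 0); 'sample' satisfies (length(email) <= 100); 'abc' satisfies (url <> '').
No constraint is violated.

succeeds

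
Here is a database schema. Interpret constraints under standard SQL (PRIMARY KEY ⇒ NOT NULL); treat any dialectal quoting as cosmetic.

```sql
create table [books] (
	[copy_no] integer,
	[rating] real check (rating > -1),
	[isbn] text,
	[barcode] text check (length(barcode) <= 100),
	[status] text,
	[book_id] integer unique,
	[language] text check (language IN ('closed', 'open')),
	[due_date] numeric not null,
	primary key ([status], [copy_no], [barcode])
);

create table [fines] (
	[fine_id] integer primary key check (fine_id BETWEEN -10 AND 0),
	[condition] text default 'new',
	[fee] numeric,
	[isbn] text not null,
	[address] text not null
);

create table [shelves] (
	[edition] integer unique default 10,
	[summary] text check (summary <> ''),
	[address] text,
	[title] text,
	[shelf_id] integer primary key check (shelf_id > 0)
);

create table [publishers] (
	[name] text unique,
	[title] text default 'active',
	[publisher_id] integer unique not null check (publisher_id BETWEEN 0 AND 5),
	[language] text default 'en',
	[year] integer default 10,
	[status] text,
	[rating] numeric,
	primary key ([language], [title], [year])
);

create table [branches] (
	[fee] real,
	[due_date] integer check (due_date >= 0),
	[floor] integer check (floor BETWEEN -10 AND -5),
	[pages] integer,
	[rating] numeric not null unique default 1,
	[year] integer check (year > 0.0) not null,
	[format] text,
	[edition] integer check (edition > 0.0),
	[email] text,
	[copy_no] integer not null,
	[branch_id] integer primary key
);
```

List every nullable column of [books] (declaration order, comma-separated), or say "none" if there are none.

rating, isbn, book_id, language

- copy_no: part of the PRIMARY KEY, which implies NOT NULL → not nullable.
- rating: CHECK does not forbid NULL (a CHECK constraint passes when its expression is NULL) → nullable.
- isbn: no NOT NULL constraint applies → nullable.
- barcode: part of the PRIMARY KEY, which implies NOT NULL → not nullable.
- status: part of the PRIMARY KEY, which implies NOT NULL → not nullable.
- book_id: UNIQUE does not imply NOT NULL → nullable.
- language: CHECK does not forbid NULL (a CHECK constraint passes when its expression is NULL) → nullable.
- due_date: declared NOT NULL → not nullable.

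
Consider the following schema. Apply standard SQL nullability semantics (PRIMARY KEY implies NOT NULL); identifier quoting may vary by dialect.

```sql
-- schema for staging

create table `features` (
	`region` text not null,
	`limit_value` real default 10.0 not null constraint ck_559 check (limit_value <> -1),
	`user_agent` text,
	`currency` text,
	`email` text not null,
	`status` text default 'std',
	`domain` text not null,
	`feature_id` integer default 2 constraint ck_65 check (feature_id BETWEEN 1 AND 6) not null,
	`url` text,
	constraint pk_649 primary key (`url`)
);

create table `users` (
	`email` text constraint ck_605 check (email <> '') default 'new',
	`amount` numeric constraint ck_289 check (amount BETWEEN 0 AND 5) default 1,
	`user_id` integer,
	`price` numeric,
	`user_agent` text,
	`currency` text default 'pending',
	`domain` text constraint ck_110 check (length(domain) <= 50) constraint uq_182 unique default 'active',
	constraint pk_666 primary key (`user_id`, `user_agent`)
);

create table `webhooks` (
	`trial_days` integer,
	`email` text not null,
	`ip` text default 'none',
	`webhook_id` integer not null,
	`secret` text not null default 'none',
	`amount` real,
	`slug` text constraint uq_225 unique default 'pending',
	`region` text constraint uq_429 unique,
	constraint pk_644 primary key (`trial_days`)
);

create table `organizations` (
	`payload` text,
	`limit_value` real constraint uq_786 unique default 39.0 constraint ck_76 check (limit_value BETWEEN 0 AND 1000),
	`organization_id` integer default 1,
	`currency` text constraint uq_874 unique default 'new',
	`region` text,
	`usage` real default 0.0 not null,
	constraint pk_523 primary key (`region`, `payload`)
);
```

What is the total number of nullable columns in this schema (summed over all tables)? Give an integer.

features: 3 nullable (user_agent, currency, status — PK (url) and explicit NOT NULL columns excluded).
users: 5 nullable (email, amount, price, currency, domain — PK (user_id, user_agent) and explicit NOT NULL columns excluded).
webhooks: 4 nullable (ip, amount, slug, region — PK (trial_days) and explicit NOT NULL columns excluded).
organizations: 3 nullable (limit_value, organization_id, currency — PK (region, payload) and explicit NOT NULL columns excluded).
Total: 3 + 5 + 4 + 3 = 15.

15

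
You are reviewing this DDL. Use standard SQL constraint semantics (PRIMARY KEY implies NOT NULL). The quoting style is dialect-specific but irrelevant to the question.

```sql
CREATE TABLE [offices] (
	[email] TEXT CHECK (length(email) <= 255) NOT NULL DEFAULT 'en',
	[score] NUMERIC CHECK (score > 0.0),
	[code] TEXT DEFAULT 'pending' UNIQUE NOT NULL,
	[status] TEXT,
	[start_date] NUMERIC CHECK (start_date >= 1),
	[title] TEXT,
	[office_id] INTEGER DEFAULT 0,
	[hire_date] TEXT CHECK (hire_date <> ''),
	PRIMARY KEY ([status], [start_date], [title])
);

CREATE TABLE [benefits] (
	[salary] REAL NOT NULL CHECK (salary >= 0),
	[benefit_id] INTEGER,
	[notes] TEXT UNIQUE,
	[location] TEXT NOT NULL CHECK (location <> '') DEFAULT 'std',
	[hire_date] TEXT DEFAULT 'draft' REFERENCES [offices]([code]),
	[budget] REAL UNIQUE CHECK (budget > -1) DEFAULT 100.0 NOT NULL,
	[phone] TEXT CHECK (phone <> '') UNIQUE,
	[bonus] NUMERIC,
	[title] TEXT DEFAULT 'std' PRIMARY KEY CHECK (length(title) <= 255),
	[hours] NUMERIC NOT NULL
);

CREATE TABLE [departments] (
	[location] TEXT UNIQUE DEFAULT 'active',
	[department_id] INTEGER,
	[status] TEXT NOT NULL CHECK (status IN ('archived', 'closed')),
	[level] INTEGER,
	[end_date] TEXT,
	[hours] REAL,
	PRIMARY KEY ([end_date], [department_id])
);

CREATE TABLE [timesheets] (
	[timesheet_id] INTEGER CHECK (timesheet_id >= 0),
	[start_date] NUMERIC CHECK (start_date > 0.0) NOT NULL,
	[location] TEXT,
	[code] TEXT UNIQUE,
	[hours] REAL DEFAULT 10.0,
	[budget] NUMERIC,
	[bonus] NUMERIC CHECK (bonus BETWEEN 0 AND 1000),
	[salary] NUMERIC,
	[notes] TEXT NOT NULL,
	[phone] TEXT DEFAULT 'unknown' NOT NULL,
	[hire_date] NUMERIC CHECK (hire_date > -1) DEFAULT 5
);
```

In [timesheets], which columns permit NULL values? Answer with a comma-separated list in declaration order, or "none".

timesheet_id, location, code, hours, budget, bonus, salary, hire_date

- timesheet_id: CHECK does not forbid NULL (a CHECK constraint passes when its expression is NULL) → nullable.
- start_date: declared NOT NULL → not nullable.
- location: no NOT NULL constraint applies → nullable.
- code: UNIQUE does not imply NOT NULL → nullable.
- hours: DEFAULT only fills an omitted column; an explicit NULL is still allowed → nullable.
- budget: no NOT NULL constraint applies → nullable.
- bonus: CHECK does not forbid NULL (a CHECK constraint passes when its expression is NULL) → nullable.
- salary: no NOT NULL constraint applies → nullable.
- notes: declared NOT NULL → not nullable.
- phone: declared NOT NULL → not nullable.
- hire_date: CHECK does not forbid NULL (a CHECK constraint passes when its expression is NULL) → nullable.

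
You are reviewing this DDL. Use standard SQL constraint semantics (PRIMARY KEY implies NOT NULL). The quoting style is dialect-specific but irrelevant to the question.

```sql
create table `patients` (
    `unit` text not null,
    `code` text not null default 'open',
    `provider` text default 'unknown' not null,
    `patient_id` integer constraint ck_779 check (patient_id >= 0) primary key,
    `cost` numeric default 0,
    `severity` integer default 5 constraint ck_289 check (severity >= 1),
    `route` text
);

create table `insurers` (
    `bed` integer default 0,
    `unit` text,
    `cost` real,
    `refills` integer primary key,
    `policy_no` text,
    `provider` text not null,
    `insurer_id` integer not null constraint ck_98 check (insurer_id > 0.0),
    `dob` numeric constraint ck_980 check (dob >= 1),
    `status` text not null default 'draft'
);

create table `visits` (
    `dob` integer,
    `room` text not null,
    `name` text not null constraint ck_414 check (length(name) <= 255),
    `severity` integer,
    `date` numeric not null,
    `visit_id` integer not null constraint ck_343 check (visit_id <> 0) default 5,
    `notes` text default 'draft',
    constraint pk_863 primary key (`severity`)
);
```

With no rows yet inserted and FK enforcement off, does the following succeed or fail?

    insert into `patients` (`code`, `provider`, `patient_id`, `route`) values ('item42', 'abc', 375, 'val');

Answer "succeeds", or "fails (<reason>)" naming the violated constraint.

fails (NOT NULL on unit)

unit is omitted from the column list and has no DEFAULT, so it would receive NULL.
But unit is declared NOT NULL.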